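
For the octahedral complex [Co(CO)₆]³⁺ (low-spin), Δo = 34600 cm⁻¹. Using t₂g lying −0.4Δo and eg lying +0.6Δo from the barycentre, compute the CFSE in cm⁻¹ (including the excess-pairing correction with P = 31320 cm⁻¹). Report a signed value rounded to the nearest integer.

CO is neutral, so the +3 overall charge sits on Co: oxidation state +3.
Co is in group 9, so Co³⁺ is d⁶ (9 − 3 = 6).
The d⁶ electrons fill as t₂g⁶ eg⁰.
Orbital CFSE = 6(-0.4) + 0(0.6) = -2.4Δo = -2.4 × 34600 = -83040 cm⁻¹.
Relative to high-spin t₂g⁴ eg² (1 paired), the low-spin configuration has 2 additional pairs, contributing +2 × 31320 = +62640 cm⁻¹.
Overall CFSE = -83040 + 62640 = -20400 cm⁻¹.

-20400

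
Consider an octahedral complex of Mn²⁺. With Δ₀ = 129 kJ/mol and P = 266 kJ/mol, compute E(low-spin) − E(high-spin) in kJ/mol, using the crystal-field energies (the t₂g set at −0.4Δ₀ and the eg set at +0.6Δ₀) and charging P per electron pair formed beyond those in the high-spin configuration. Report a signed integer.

Mn is in group 7, so Mn²⁺ is d⁵ (7 − 2 = 5).
High-spin d⁵ fills as t₂g³ eg² with CFSE 3(−0.4) + 2(+0.6) = 0.0Δ₀ = 0 kJ/mol.
Low-spin t₂g⁵ eg⁰ gives -2.0Δ₀ = -258 kJ/mol, but forming 2 extra pairs costs 2P = 532 kJ/mol, so E(LS) = -258 + 532 = 274 kJ/mol.
The difference is 274 − (0) = 274 kJ/mol, so high-spin lies lower.

274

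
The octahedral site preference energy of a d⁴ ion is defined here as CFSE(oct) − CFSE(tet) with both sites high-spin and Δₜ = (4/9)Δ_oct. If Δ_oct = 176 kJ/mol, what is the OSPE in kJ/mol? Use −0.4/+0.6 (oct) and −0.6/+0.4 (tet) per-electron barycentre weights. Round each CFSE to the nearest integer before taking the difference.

-75

Octahedral (high-spin): t₂g³ eg¹, CFSE = 3(−0.4) + 1(+0.6) = -0.6Δ_oct = -0.6 × 176 = -106 kJ/mol.
Tetrahedral: e² t₂², CFSE = 2(−0.6) + 2(+0.4) = -0.4Δₜ = -0.4 × (4/9) × 176 = -31 kJ/mol.
OSPE = -106 − (-31) = -75 kJ/mol.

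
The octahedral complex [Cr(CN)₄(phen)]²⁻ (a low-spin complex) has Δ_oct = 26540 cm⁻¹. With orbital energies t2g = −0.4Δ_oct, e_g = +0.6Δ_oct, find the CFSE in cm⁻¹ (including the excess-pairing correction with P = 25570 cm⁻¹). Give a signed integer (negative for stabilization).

Ligand charges: 4×(-1) from CN⁻ and 1×(+0) from phen sum to -4; with overall charge -2, Cr is +2.
Cr sits in group 6; removing 2 electrons leaves Cr²⁺ with 6 − 2 = 4 d electrons.
Configuration: t2g^4 e_g^0.
CFSE(orbital) = 4×(-0.4Δ_oct) + 0×(0.6Δ_oct) = -1.6Δ_oct; with Δ_oct = 26540 cm⁻¹ that is -42464 cm⁻¹.
Relative to high-spin t2g^3 e_g^1 (0 paired), the low-spin configuration has 1 additional pair, contributing +1 × 25570 = +25570 cm⁻¹.
Net CFSE = -42464 + 25570 = -16894 cm⁻¹.

-16894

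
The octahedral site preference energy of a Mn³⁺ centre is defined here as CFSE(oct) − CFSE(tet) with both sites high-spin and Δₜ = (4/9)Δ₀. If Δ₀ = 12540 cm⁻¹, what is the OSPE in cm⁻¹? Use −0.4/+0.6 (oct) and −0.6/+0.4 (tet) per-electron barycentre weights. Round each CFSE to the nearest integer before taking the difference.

Mn sits in group 7; removing 3 electrons leaves Mn³⁺ with 7 − 3 = 4 d electrons.
In an octahedral site d⁴ (HS) is t₂g³ eg¹, giving CFSE(oct) = -0.6Δ₀ = -7524 cm⁻¹.
Tetrahedral: e² t₂², CFSE = 2(−0.6) + 2(+0.4) = -0.4Δₜ = -0.4 × (4/9) × 12540 = -2229 cm⁻¹.
OSPE = -7524 − (-2229) = -5295 cm⁻¹.

-5295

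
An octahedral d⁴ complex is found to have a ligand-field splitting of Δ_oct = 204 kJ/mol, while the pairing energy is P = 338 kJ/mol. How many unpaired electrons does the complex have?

Δ_oct < P, so pairing is avoided: the ground state is high-spin.
Filling d⁴ accordingly: t₂g³ eg¹.
Unpaired electrons: 4.

4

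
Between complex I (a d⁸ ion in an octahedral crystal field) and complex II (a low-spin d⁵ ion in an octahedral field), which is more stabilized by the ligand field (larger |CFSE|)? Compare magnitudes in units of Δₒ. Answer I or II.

II

I: t2g^6 e_g^2, CFSE = -1.2Δₒ.
II: t₂g⁵ eg⁰, CFSE = -2.0Δₒ.
So II has the larger |CFSE|.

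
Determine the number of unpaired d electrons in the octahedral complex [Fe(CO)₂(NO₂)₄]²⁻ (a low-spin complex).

0

Ligand charges: 2×(+0) from CO and 4×(-1) from NO₂⁻ sum to -4; with overall charge -2, Fe is +2.
Fe²⁺: group 8, so d-count = 8 − 2 = 6.
Configuration: t₂g⁶ eg⁰, giving 0 unpaired electrons.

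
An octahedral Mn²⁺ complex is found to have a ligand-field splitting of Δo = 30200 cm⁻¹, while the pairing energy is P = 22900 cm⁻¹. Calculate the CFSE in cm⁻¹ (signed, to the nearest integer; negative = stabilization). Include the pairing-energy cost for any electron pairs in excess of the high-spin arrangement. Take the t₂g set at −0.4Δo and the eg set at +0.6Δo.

-14600

Mn sits in group 7; removing 2 electrons leaves Mn²⁺ with 7 − 2 = 5 d electrons.
Δo > P, so pairing is preferred: the ground state is low-spin.
Configuration: t₂g⁵ eg⁰.
Orbital CFSE = -2.0Δo = -2.0 × 30200 = -60400 cm⁻¹.
Excess pairs vs high-spin: 2 − 0 = 2; pairing cost = +45800 cm⁻¹.
Net CFSE = -60400 + 45800 = -14600 cm⁻¹.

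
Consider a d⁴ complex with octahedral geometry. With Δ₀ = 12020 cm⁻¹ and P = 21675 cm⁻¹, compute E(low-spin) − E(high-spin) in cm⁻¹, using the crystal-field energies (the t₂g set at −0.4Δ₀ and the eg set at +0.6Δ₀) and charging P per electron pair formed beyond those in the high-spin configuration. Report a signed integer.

High-spin: t₂g³ eg¹, CFSE = -0.6Δ₀ = -7212 cm⁻¹.
Low-spin: t₂g⁴ eg⁰, orbital CFSE = -1.6Δ₀ = -19232 cm⁻¹; plus 1 excess pair × P = +21675 cm⁻¹; total 2443 cm⁻¹.
E(LS) − E(HS) = 2443 − (-7212) = 9655 cm⁻¹.

9655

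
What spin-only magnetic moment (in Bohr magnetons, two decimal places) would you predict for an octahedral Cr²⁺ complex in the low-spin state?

Cr²⁺: group 6, so d-count = 6 − 2 = 4.
Configuration: t2g^4 e_g^0 → 2 unpaired electrons.
μ(spin-only) = √[2(2+2)] = √8 ≈ 2.83 Bohr magnetons.

2.83 Bohr magnetons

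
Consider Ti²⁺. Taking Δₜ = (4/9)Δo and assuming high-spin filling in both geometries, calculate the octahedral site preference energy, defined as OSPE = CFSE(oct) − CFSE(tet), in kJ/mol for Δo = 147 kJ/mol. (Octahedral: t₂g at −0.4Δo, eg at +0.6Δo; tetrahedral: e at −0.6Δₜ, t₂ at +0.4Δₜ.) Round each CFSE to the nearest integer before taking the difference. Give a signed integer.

Group 4 minus oxidation state +2 gives a d² configuration for Ti²⁺.
Octahedral (high-spin): t₂g² eg⁰, CFSE = 2(−0.4) + 0(+0.6) = -0.8Δo = -0.8 × 147 = -118 kJ/mol.
Tetrahedral e² t₂⁰ gives -1.2Δₜ = -1.2 × (4/9) × 147 = -78 kJ/mol.
Subtracting, OSPE = -118 − (-78) = -40 kJ/mol.

-40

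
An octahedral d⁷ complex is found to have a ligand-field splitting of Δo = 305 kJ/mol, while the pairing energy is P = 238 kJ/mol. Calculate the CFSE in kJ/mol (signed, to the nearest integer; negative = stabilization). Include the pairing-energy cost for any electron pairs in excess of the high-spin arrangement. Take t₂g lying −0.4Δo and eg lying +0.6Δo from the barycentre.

-311

Δo > P, so pairing is preferred: the ground state is low-spin.
Filling d⁷ accordingly: t₂g⁶ eg¹.
Orbital CFSE = -1.8Δo = -1.8 × 305 = -549 kJ/mol.
Excess pairs vs high-spin: 3 − 2 = 1; pairing cost = +238 kJ/mol.
Net CFSE = -549 + 238 = -311 kJ/mol.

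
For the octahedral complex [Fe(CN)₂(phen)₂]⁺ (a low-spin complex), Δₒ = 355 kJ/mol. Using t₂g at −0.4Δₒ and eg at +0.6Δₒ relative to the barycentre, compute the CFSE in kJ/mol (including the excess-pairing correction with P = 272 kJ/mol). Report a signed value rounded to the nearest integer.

Ligand charges: 2×(-1) from CN⁻ and 2×(+0) from phen sum to -2; with overall charge +1, Fe is +3.
Group 8 minus oxidation state +3 gives a d⁵ configuration for Fe³⁺.
Configuration: t₂g⁵ eg⁰.
The orbital stabilization is -2.0Δₒ = -2.0 × 355 = -710 kJ/mol.
Pairing penalty: 2 pairs vs 0 in the high-spin reference → 2 extra × P = 544 kJ/mol.
Overall CFSE = -710 + 544 = -166 kJ/mol.

-166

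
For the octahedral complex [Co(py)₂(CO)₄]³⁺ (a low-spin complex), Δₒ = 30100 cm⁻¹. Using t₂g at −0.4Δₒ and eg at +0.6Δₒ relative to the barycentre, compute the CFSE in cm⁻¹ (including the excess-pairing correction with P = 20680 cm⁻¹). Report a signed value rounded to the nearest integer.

-30880

Ligand charges: 2×(+0) from py and 4×(+0) from CO sum to +0; with overall charge +3, Co is +3.
Co is in group 9, so Co³⁺ is d⁶ (9 − 3 = 6).
The d⁶ electrons fill as t₂g⁶ eg⁰.
The orbital stabilization is -2.4Δₒ = -2.4 × 30100 = -72240 cm⁻¹.
High-spin d⁶ would be t₂g⁴ eg² with 1 pair; low-spin has 3, so 2 excess pairs cost +2P = +41360 cm⁻¹.
Net CFSE = -72240 + 41360 = -30880 cm⁻¹.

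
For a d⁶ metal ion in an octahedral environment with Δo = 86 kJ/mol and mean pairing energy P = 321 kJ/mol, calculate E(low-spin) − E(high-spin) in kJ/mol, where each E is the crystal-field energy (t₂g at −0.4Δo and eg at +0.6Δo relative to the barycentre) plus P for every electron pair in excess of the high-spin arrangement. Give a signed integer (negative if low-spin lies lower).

In the high-spin limit (t₂g⁴ eg²) the orbital term is -0.4Δo = -34 kJ/mol, with no excess pairing.
Low-spin t₂g⁶ eg⁰ gives -2.4Δo = -206 kJ/mol, but forming 2 extra pairs costs 2P = 642 kJ/mol, so E(LS) = -206 + 642 = 436 kJ/mol.
The difference is 436 − (-34) = 470 kJ/mol, so high-spin lies lower.

470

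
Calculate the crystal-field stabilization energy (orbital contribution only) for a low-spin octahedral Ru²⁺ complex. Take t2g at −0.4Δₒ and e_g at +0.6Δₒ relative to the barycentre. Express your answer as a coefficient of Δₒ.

Ru²⁺: group 8, so d-count = 8 − 2 = 6.
Configuration: t2g^6 e_g^0.
CFSE = 6(-0.4Δₒ) + 0(0.6Δₒ) = -2.4Δₒ + 0.0Δₒ = -2.4Δₒ.

-2.4 Δₒ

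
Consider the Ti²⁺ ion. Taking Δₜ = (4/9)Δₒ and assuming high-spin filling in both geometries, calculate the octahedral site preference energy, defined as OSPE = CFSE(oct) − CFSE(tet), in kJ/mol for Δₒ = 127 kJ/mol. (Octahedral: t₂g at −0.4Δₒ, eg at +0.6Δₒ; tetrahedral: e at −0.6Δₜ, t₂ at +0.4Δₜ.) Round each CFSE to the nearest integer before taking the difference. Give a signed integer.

Ti²⁺: group 4, so d-count = 4 − 2 = 2.
In an octahedral site d² (HS) is t₂g² eg⁰, giving CFSE(oct) = -0.8Δₒ = -102 kJ/mol.
In a tetrahedral site the filling is e² t₂⁰: CFSE(tet) = -1.2Δₜ = -1.2 × (4/9)(127) = -68 kJ/mol.
OSPE = CFSE(oct) − CFSE(tet) = -102 − (-68) = -34 kJ/mol.

-34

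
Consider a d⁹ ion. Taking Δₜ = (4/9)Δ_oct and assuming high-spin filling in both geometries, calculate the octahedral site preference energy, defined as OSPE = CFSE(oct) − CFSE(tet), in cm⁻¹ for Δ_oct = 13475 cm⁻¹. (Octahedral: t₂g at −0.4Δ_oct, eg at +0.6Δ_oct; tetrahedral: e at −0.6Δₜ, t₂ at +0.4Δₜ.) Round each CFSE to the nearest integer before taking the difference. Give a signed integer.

-5689

Octahedral high-spin t2g^6 e_g^3: CFSE = -0.6 × 13475 = -8085 cm⁻¹.
In a tetrahedral site the filling is e^4 t2^5: CFSE(tet) = -0.4Δₜ = -0.4 × (4/9)(13475) = -2396 cm⁻¹.
OSPE = CFSE(oct) − CFSE(tet) = -8085 − (-2396) = -5689 cm⁻¹.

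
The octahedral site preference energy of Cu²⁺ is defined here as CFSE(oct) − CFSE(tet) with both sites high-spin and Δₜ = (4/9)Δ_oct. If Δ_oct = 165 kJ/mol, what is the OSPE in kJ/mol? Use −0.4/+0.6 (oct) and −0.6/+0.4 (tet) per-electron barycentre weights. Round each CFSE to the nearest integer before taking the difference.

Cu is in group 11, so Cu²⁺ is d⁹ (11 − 2 = 9).
Octahedral high-spin t₂g⁶ eg³: CFSE = -0.6 × 165 = -99 kJ/mol.
Tetrahedral e⁴ t₂⁵ gives -0.4Δₜ = -0.4 × (4/9) × 165 = -29 kJ/mol.
Subtracting, OSPE = -99 − (-29) = -70 kJ/mol.

-70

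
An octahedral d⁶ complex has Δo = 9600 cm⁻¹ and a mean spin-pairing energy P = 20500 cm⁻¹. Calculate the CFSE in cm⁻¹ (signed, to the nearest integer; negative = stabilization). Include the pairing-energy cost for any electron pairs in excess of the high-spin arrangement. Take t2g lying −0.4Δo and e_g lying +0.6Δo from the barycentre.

Here Δo < P (9600 < 20500), so the high-spin state is favoured.
That gives t2g^4 e_g^2.
Orbital CFSE = -0.4Δo = -0.4 × 9600 = -3840 cm⁻¹.
High-spin has no excess pairs, so no pairing correction applies.

-3840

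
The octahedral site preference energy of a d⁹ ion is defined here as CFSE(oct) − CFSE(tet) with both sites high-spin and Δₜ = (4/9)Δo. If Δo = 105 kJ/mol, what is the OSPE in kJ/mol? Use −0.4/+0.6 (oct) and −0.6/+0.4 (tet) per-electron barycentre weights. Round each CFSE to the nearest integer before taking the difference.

Octahedral (high-spin): t₂g⁶ eg³, CFSE = 6(−0.4) + 3(+0.6) = -0.6Δo = -0.6 × 105 = -63 kJ/mol.
Tetrahedral: e⁴ t₂⁵, CFSE = 4(−0.6) + 5(+0.4) = -0.4Δₜ = -0.4 × (4/9) × 105 = -19 kJ/mol.
OSPE = CFSE(oct) − CFSE(tet) = -63 − (-19) = -44 kJ/mol.

-44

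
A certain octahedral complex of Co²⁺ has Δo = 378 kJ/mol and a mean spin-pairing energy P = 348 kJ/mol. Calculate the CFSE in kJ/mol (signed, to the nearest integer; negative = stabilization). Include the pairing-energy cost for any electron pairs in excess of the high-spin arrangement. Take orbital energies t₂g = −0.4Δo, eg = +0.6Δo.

Group 9 minus oxidation state +2 gives a d⁷ configuration for Co²⁺.
Since Δo = 378 kJ/mol > P = 348 kJ/mol, the complex adopts the low-spin configuration.
Filling d⁷ accordingly: t₂g⁶ eg¹.
Orbital CFSE = -1.8Δo = -1.8 × 378 = -680 kJ/mol.
Excess pairs vs high-spin: 3 − 2 = 1; pairing cost = +348 kJ/mol.
Net CFSE = -680 + 348 = -332 kJ/mol.

-332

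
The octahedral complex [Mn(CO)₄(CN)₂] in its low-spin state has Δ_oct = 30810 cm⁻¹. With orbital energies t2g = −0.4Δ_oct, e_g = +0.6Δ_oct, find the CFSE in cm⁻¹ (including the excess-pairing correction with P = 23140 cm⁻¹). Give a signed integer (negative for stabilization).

Ligand charges: 4×(+0) from CO and 2×(-1) from CN⁻ sum to -2; with overall charge +0, Mn is +2.
Mn²⁺: group 7, so d-count = 7 − 2 = 5.
Configuration: t2g^5 e_g^0.
The orbital stabilization is -2.0Δ_oct = -2.0 × 30810 = -61620 cm⁻¹.
Pairing penalty: 2 pairs vs 0 in the high-spin reference → 2 extra × P = 46280 cm⁻¹.
Overall CFSE = -61620 + 46280 = -15340 cm⁻¹.

-15340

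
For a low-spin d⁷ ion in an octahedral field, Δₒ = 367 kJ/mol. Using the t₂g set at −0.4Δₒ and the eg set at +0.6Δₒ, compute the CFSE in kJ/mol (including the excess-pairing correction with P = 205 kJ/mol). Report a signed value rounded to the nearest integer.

The d⁷ electrons fill as t₂g⁶ eg¹.
CFSE(orbital) = 6×(-0.4Δₒ) + 1×(0.6Δₒ) = -1.8Δₒ; with Δₒ = 367 kJ/mol that is -661 kJ/mol.
Relative to high-spin t₂g⁵ eg² (2 paired), the low-spin configuration has 1 additional pair, contributing +1 × 205 = +205 kJ/mol.
Net CFSE = -661 + 205 = -456 kJ/mol.

-456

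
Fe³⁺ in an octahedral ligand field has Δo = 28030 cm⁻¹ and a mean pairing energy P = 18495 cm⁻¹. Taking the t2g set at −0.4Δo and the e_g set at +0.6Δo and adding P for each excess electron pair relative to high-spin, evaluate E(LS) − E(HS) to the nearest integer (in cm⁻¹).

-19070

Fe³⁺: group 8, so d-count = 8 − 3 = 5.
High-spin: t2g^3 e_g^2, CFSE = 0.0Δo = 0 cm⁻¹.
Low-spin t2g^5 e_g^0 gives -2.0Δo = -56060 cm⁻¹, but forming 2 extra pairs costs 2P = 36990 cm⁻¹, so E(LS) = -56060 + 36990 = -19070 cm⁻¹.
Thus E(LS) − E(HS) = -19070 cm⁻¹.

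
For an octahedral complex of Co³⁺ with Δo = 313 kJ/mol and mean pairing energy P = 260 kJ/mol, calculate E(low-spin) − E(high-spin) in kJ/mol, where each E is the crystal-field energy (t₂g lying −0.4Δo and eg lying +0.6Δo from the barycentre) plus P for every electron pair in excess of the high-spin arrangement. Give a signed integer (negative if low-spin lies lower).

Group 9 minus oxidation state +3 gives a d⁶ configuration for Co³⁺.
High-spin d⁶ fills as t₂g⁴ eg² with CFSE 4(−0.4) + 2(+0.6) = -0.4Δo = -125 kJ/mol.
Low-spin: t₂g⁶ eg⁰, orbital CFSE = -2.4Δo = -751 kJ/mol; plus 2 excess pairs × P = +520 kJ/mol; total -231 kJ/mol.
Thus E(LS) − E(HS) = -106 kJ/mol.

-106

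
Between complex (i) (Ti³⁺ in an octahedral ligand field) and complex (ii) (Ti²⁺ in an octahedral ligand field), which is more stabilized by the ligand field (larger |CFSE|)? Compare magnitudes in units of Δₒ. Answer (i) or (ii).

(ii)

(i): Ti is in group 4, so Ti³⁺ is d¹ (4 − 3 = 1); For octahedral d¹ the high- and low-spin configurations coincide; t2g^1 e_g^0, CFSE = -0.4Δₒ.
(ii): Ti is in group 4, so Ti²⁺ is d² (4 − 2 = 2); t₂g² eg⁰, CFSE = -0.8Δₒ.
So (ii) has the larger |CFSE|.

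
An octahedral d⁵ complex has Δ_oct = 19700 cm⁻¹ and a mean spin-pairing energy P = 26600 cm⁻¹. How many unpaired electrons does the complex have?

Δ_oct < P, so pairing is avoided: the ground state is high-spin.
Configuration: t2g^3 e_g^2.
Unpaired electrons: 5.

5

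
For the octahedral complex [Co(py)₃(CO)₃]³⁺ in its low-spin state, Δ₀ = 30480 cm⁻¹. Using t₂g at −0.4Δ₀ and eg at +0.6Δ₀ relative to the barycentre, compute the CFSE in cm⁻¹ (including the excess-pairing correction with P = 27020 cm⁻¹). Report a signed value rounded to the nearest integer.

Ligand charges: 3×(+0) from py and 3×(+0) from CO sum to +0; with overall charge +3, Co is +3.
Group 9 minus oxidation state +3 gives a d⁶ configuration for Co³⁺.
Configuration: t₂g⁶ eg⁰.
Orbital CFSE = 6(-0.4) + 0(0.6) = -2.4Δ₀ = -2.4 × 30480 = -73152 cm⁻¹.
Relative to high-spin t₂g⁴ eg² (1 paired), the low-spin configuration has 2 additional pairs, contributing +2 × 27020 = +54040 cm⁻¹.
Overall CFSE = -73152 + 54040 = -19112 cm⁻¹.

-19112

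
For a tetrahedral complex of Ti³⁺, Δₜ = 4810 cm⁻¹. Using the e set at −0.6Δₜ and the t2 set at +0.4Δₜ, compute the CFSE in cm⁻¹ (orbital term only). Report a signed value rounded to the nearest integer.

Ti³⁺: group 4, so d-count = 4 − 3 = 1.
Tetrahedral splitting is small, so the complex is high-spin.
Configuration: e^1 t2^0.
CFSE(orbital) = 1×(-0.6Δₜ) + 0×(0.4Δₜ) = -0.6Δₜ; with Δₜ = 4810 cm⁻¹ that is -2886 cm⁻¹.

-2886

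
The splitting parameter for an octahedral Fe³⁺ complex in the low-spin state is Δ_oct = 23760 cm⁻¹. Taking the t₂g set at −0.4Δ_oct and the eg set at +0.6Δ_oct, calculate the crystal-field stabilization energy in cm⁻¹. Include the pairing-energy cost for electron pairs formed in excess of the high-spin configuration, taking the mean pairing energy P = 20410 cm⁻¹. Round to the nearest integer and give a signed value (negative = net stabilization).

Fe sits in group 8; removing 3 electrons leaves Fe³⁺ with 8 − 3 = 5 d electrons.
Electron filling gives t₂g⁵ eg⁰.
The orbital stabilization is -2.0Δ_oct = -2.0 × 23760 = -47520 cm⁻¹.
High-spin d⁵ would be t₂g³ eg² with 0 pairs; low-spin has 2, so 2 excess pairs cost +2P = +40820 cm⁻¹.
Net CFSE = -47520 + 40820 = -6700 cm⁻¹.

-6700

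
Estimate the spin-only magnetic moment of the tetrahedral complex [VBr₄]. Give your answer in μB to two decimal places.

1.73 μB

Each Br⁻ contributes -1; 4 × (-1) = -4. With overall charge +0, V is in the +4 oxidation state.
V⁴⁺: group 5, so d-count = 5 − 4 = 1.
Tetrahedral fields are weak (Δₜ ≈ 4/9 Δₒ), so electrons fill high-spin.
Configuration: e^1 t2^0 → 1 unpaired electron.
μ(spin-only) = √[1(1+2)] = √3 ≈ 1.73 μB.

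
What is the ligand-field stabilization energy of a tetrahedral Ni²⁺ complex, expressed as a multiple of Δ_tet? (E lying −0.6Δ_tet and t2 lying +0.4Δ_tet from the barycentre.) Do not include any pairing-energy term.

Group 10 minus oxidation state +2 gives a d⁸ configuration for Ni²⁺.
Tetrahedral splitting is small, so the complex is high-spin.
Configuration: e^4 t2^4.
CFSE = 4(-0.6Δ_tet) + 4(0.4Δ_tet) = -2.4Δ_tet + 1.6Δ_tet = -0.8Δ_tet.

-0.8 Δ_tet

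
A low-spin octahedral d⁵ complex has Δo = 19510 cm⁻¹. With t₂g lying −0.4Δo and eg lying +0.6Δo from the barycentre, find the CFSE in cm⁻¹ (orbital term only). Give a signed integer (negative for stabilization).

Configuration: t₂g⁵ eg⁰.
CFSE(orbital) = 5×(-0.4Δo) + 0×(0.6Δo) = -2.0Δo; with Δo = 19510 cm⁻¹ that is -39020 cm⁻¹.

-39020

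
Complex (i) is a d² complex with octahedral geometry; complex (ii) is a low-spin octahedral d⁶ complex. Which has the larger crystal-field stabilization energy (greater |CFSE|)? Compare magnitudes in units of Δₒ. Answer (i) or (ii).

(ii)

(i): For octahedral d² the high- and low-spin configurations coincide; t₂g² eg⁰, CFSE = -0.8Δₒ.
(ii): t₂g⁶ eg⁰, CFSE = -2.4Δₒ.
So (ii) has the larger |CFSE|.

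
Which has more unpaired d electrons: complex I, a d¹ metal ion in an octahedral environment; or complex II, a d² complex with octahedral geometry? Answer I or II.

II

I: For octahedral d¹ the high- and low-spin configurations coincide; t2g^1 e_g^0 → 1 unpaired.
II: t2g^2 e_g^0 → 2 unpaired.
So II has more unpaired electrons.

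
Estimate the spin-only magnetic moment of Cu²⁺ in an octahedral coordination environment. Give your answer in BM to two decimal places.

Cu sits in group 11; removing 2 electrons leaves Cu²⁺ with 11 − 2 = 9 d electrons.
Configuration: t₂g⁶ eg³ → 1 unpaired electron.
μ(spin-only) = √[1(1+2)] = √3 ≈ 1.73 BM.

1.73 BM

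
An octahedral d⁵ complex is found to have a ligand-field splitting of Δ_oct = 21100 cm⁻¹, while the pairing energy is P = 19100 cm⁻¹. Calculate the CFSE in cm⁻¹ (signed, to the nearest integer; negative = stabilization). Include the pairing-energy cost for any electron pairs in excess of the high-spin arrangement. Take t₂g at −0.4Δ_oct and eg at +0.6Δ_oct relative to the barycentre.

Here Δ_oct > P (21100 > 19100), so the low-spin state is favoured.
Filling d⁵ accordingly: t₂g⁵ eg⁰.
Orbital CFSE = -2.0Δ_oct = -2.0 × 21100 = -42200 cm⁻¹.
Excess pairs vs high-spin: 2 − 0 = 2; pairing cost = +38200 cm⁻¹.
Net CFSE = -42200 + 38200 = -4000 cm⁻¹.

-4000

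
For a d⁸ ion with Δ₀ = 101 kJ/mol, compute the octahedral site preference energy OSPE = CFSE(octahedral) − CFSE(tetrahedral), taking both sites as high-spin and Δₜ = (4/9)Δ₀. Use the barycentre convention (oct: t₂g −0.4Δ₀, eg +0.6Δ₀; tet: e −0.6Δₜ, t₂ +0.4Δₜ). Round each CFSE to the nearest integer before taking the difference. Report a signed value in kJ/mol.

-85

Octahedral high-spin t₂g⁶ eg²: CFSE = -1.2 × 101 = -121 kJ/mol.
In a tetrahedral site the filling is e⁴ t₂⁴: CFSE(tet) = -0.8Δₜ = -0.8 × (4/9)(101) = -36 kJ/mol.
OSPE = -121 − (-36) = -85 kJ/mol.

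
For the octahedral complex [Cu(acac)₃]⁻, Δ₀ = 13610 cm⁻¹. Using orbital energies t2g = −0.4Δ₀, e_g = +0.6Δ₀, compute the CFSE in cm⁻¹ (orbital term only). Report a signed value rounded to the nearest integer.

Each acac⁻ contributes -1; 3 × (-1) = -3. With overall charge -1, Cu is in the +2 oxidation state.
Group 11 minus oxidation state +2 gives a d⁹ configuration for Cu²⁺.
Electron filling gives t2g^6 e_g^3.
The orbital stabilization is -0.6Δ₀ = -0.6 × 13610 = -8166 cm⁻¹.

-8166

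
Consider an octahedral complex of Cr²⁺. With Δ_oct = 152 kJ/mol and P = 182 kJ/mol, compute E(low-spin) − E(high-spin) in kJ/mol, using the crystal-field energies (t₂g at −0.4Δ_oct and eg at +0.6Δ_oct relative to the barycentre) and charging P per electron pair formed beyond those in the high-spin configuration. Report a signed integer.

30

Cr²⁺: group 6, so d-count = 6 − 2 = 4.
High-spin d⁴ fills as t₂g³ eg¹ with CFSE 3(−0.4) + 1(+0.6) = -0.6Δ_oct = -91 kJ/mol.
For low-spin the configuration is t₂g⁴ eg⁰: orbital energy -1.6 × 152 = -243 kJ/mol, and 1 additional pair relative to high-spin adds 182 kJ/mol, giving -61 kJ/mol.
Thus E(LS) − E(HS) = 30 kJ/mol.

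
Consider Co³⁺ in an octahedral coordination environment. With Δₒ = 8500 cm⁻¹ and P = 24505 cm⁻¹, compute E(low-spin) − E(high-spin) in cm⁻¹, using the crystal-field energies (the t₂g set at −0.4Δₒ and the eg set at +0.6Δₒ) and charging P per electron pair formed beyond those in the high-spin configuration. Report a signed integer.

32010

Co sits in group 9; removing 3 electrons leaves Co³⁺ with 9 − 3 = 6 d electrons.
High-spin: t₂g⁴ eg², CFSE = -0.4Δₒ = -3400 cm⁻¹.
For low-spin the configuration is t₂g⁶ eg⁰: orbital energy -2.4 × 8500 = -20400 cm⁻¹, and 2 additional pairs relative to high-spin add 49010 cm⁻¹, giving 28610 cm⁻¹.
E(LS) − E(HS) = 28610 − (-3400) = 32010 cm⁻¹.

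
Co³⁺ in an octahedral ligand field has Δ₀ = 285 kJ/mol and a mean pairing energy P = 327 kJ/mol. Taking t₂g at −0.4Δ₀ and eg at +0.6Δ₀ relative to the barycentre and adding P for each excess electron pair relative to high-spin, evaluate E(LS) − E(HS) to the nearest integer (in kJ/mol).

Group 9 minus oxidation state +3 gives a d⁶ configuration for Co³⁺.
High-spin: t₂g⁴ eg², CFSE = -0.4Δ₀ = -114 kJ/mol.
Low-spin t₂g⁶ eg⁰ gives -2.4Δ₀ = -684 kJ/mol, but forming 2 extra pairs costs 2P = 654 kJ/mol, so E(LS) = -684 + 654 = -30 kJ/mol.
Thus E(LS) − E(HS) = 84 kJ/mol.

84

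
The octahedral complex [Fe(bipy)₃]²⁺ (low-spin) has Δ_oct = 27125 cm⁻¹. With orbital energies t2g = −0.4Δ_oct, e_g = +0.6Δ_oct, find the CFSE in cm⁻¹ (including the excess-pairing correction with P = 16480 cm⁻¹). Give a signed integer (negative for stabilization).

-32140

bipy is neutral, so the +2 overall charge sits on Fe: oxidation state +2.
Fe is in group 8, so Fe²⁺ is d⁶ (8 − 2 = 6).
The d⁶ electrons fill as t2g^6 e_g^0.
The orbital stabilization is -2.4Δ_oct = -2.4 × 27125 = -65100 cm⁻¹.
High-spin d⁶ would be t2g^4 e_g^2 with 1 pair; low-spin has 3, so 2 excess pairs cost +2P = +32960 cm⁻¹.
Net CFSE = -65100 + 32960 = -32140 cm⁻¹.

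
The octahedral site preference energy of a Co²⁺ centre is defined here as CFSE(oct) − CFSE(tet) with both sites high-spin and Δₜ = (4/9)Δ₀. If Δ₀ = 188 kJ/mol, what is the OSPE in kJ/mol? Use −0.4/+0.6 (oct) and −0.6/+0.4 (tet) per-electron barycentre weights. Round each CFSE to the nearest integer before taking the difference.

-50

Co is in group 9, so Co²⁺ is d⁷ (9 − 2 = 7).
Octahedral high-spin t₂g⁵ eg²: CFSE = -0.8 × 188 = -150 kJ/mol.
Tetrahedral: e⁴ t₂³, CFSE = 4(−0.6) + 3(+0.4) = -1.2Δₜ = -1.2 × (4/9) × 188 = -100 kJ/mol.
OSPE = CFSE(oct) − CFSE(tet) = -150 − (-100) = -50 kJ/mol.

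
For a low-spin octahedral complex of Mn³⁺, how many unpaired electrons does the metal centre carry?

Mn is in group 7, so Mn³⁺ is d⁴ (7 − 3 = 4).
Configuration: t₂g⁴ eg⁰, giving 2 unpaired electrons.

2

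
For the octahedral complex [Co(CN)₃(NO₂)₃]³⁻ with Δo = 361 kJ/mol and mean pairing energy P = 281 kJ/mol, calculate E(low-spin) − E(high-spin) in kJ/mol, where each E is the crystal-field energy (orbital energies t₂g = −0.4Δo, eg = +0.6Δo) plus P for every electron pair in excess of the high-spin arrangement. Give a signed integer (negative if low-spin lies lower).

-160

Ligand charges: 3×(-1) from CN⁻ and 3×(-1) from NO₂⁻ sum to -6; with overall charge -3, Co is +3.
Co sits in group 9; removing 3 electrons leaves Co³⁺ with 9 − 3 = 6 d electrons.
High-spin: t₂g⁴ eg², CFSE = -0.4Δo = -144 kJ/mol.
Low-spin t₂g⁶ eg⁰ gives -2.4Δo = -866 kJ/mol, but forming 2 extra pairs costs 2P = 562 kJ/mol, so E(LS) = -866 + 562 = -304 kJ/mol.
The difference is -304 − (-144) = -160 kJ/mol, so low-spin lies lower.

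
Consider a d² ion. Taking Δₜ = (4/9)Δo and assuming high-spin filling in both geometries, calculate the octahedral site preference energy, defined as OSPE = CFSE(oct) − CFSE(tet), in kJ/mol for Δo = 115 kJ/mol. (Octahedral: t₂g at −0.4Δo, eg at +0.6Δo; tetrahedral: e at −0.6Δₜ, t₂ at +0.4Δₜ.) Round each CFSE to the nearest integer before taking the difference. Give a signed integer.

-31

Octahedral (high-spin): t2g^2 e_g^0, CFSE = 2(−0.4) + 0(+0.6) = -0.8Δo = -0.8 × 115 = -92 kJ/mol.
Tetrahedral e^2 t2^0 gives -1.2Δₜ = -1.2 × (4/9) × 115 = -61 kJ/mol.
Subtracting, OSPE = -92 − (-61) = -31 kJ/mol.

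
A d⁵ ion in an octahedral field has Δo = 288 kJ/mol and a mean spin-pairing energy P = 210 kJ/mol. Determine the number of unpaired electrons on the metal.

With Δo > P the complex is low-spin.
Configuration: t2g^5 e_g^0.
Unpaired electrons: 1.

1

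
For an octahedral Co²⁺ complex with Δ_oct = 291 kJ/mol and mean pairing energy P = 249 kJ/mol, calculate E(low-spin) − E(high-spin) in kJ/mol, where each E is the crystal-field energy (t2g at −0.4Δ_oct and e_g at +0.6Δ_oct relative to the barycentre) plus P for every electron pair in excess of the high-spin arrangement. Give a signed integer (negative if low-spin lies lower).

-42

Group 9 minus oxidation state +2 gives a d⁷ configuration for Co²⁺.
High-spin d⁷ fills as t2g^5 e_g^2 with CFSE 5(−0.4) + 2(+0.6) = -0.8Δ_oct = -233 kJ/mol.
Low-spin t2g^6 e_g^1 gives -1.8Δ_oct = -524 kJ/mol, but forming 1 extra pair costs 1P = 249 kJ/mol, so E(LS) = -524 + 249 = -275 kJ/mol.
The difference is -275 − (-233) = -42 kJ/mol, so low-spin lies lower.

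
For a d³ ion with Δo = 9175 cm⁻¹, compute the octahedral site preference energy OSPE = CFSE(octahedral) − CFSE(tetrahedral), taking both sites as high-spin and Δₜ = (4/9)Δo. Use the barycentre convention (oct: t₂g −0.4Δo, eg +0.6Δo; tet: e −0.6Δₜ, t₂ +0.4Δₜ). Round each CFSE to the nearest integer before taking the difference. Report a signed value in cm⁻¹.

-7748

Octahedral high-spin t2g^3 e_g^0: CFSE = -1.2 × 9175 = -11010 cm⁻¹.
Tetrahedral e^2 t2^1 gives -0.8Δₜ = -0.8 × (4/9) × 9175 = -3262 cm⁻¹.
OSPE = CFSE(oct) − CFSE(tet) = -11010 − (-3262) = -7748 cm⁻¹.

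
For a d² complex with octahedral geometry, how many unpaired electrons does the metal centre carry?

2

Configuration: t₂g² eg⁰, giving 2 unpaired electrons.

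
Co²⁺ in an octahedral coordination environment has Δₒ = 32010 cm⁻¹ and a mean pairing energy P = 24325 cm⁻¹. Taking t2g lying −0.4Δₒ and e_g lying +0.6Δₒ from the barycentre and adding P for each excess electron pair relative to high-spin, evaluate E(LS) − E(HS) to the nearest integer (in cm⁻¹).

Co is in group 9, so Co²⁺ is d⁷ (9 − 2 = 7).
High-spin: t2g^5 e_g^2, CFSE = -0.8Δₒ = -25608 cm⁻¹.
Low-spin t2g^6 e_g^1 gives -1.8Δₒ = -57618 cm⁻¹, but forming 1 extra pair costs 1P = 24325 cm⁻¹, so E(LS) = -57618 + 24325 = -33293 cm⁻¹.
The difference is -33293 − (-25608) = -7685 cm⁻¹, so low-spin lies lower.

-7685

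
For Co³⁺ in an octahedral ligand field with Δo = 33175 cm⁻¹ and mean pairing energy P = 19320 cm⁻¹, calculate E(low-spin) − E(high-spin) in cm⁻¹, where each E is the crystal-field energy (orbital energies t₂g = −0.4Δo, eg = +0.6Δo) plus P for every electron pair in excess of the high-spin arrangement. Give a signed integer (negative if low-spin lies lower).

-27710

Co sits in group 9; removing 3 electrons leaves Co³⁺ with 9 − 3 = 6 d electrons.
In the high-spin limit (t₂g⁴ eg²) the orbital term is -0.4Δo = -13270 cm⁻¹, with no excess pairing.
For low-spin the configuration is t₂g⁶ eg⁰: orbital energy -2.4 × 33175 = -79620 cm⁻¹, and 2 additional pairs relative to high-spin add 38640 cm⁻¹, giving -40980 cm⁻¹.
The difference is -40980 − (-13270) = -27710 cm⁻¹, so low-spin lies lower.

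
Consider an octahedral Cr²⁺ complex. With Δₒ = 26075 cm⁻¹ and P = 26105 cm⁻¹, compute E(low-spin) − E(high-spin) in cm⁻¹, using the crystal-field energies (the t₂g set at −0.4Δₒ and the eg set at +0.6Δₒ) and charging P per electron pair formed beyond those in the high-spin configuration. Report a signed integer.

30

Cr is in group 6, so Cr²⁺ is d⁴ (6 − 2 = 4).
High-spin: t₂g³ eg¹, CFSE = -0.6Δₒ = -15645 cm⁻¹.
Low-spin: t₂g⁴ eg⁰, orbital CFSE = -1.6Δₒ = -41720 cm⁻¹; plus 1 excess pair × P = +26105 cm⁻¹; total -15615 cm⁻¹.
The difference is -15615 − (-15645) = 30 cm⁻¹, so high-spin lies lower.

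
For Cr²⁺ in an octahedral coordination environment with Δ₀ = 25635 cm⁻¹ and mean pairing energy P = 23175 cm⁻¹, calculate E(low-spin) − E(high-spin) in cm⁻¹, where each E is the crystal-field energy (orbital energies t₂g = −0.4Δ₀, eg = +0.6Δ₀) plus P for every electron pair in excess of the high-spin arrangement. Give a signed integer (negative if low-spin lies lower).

Cr²⁺: group 6, so d-count = 6 − 2 = 4.
High-spin d⁴ fills as t₂g³ eg¹ with CFSE 3(−0.4) + 1(+0.6) = -0.6Δ₀ = -15381 cm⁻¹.
Low-spin t₂g⁴ eg⁰ gives -1.6Δ₀ = -41016 cm⁻¹, but forming 1 extra pair costs 1P = 23175 cm⁻¹, so E(LS) = -41016 + 23175 = -17841 cm⁻¹.
E(LS) − E(HS) = -17841 − (-15381) = -2460 cm⁻¹.

-2460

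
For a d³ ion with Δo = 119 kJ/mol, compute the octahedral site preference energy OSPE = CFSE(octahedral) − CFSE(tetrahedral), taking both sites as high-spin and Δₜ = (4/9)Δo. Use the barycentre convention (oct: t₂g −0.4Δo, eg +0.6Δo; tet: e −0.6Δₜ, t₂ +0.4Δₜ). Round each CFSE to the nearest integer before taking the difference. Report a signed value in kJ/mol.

Octahedral high-spin t₂g³ eg⁰: CFSE = -1.2 × 119 = -143 kJ/mol.
Tetrahedral e² t₂¹ gives -0.8Δₜ = -0.8 × (4/9) × 119 = -42 kJ/mol.
OSPE = CFSE(oct) − CFSE(tet) = -143 − (-42) = -101 kJ/mol.

-101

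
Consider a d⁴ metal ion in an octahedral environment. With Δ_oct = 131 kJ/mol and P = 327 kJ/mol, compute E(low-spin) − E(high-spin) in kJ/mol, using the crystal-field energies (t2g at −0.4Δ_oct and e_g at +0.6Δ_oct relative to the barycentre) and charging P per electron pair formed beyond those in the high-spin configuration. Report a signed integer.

196

High-spin: t2g^3 e_g^1, CFSE = -0.6Δ_oct = -79 kJ/mol.
Low-spin: t2g^4 e_g^0, orbital CFSE = -1.6Δ_oct = -210 kJ/mol; plus 1 excess pair × P = +327 kJ/mol; total 117 kJ/mol.
The difference is 117 − (-79) = 196 kJ/mol, so high-spin lies lower.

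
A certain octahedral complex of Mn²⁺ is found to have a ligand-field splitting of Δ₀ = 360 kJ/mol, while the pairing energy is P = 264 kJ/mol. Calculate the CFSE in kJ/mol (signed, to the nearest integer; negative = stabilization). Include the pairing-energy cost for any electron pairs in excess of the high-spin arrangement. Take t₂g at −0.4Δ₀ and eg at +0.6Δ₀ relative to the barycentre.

-192

Mn²⁺: group 7, so d-count = 7 − 2 = 5.
With Δ₀ > P the complex is low-spin.
That gives t₂g⁵ eg⁰.
Orbital CFSE = -2.0Δ₀ = -2.0 × 360 = -720 kJ/mol.
Excess pairs vs high-spin: 2 − 0 = 2; pairing cost = +528 kJ/mol.
Net CFSE = -720 + 528 = -192 kJ/mol.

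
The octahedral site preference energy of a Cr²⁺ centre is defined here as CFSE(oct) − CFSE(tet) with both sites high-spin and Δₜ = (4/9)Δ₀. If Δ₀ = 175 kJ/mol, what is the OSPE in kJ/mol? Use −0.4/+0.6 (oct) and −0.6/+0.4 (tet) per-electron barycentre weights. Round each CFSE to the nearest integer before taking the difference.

-74

Cr is in group 6, so Cr²⁺ is d⁴ (6 − 2 = 4).
Octahedral (high-spin): t₂g³ eg¹, CFSE = 3(−0.4) + 1(+0.6) = -0.6Δ₀ = -0.6 × 175 = -105 kJ/mol.
In a tetrahedral site the filling is e² t₂²: CFSE(tet) = -0.4Δₜ = -0.4 × (4/9)(175) = -31 kJ/mol.
OSPE = CFSE(oct) − CFSE(tet) = -105 − (-31) = -74 kJ/mol.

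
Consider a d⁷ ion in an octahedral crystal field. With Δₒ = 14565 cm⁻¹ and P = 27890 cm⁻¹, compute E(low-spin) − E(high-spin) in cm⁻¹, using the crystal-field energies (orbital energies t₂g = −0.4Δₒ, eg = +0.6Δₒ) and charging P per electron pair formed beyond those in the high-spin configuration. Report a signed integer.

In the high-spin limit (t₂g⁵ eg²) the orbital term is -0.8Δₒ = -11652 cm⁻¹, with no excess pairing.
Low-spin: t₂g⁶ eg¹, orbital CFSE = -1.8Δₒ = -26217 cm⁻¹; plus 1 excess pair × P = +27890 cm⁻¹; total 1673 cm⁻¹.
E(LS) − E(HS) = 1673 − (-11652) = 13325 cm⁻¹.

13325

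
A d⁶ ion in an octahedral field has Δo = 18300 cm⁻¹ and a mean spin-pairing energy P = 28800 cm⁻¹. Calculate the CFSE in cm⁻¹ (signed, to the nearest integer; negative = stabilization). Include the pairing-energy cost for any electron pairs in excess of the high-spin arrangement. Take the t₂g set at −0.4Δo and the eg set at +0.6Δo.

-7320

With Δo < P the complex is high-spin.
Configuration: t₂g⁴ eg².
Orbital CFSE = -0.4Δo = -0.4 × 18300 = -7320 cm⁻¹.
High-spin has no excess pairs, so no pairing correction applies.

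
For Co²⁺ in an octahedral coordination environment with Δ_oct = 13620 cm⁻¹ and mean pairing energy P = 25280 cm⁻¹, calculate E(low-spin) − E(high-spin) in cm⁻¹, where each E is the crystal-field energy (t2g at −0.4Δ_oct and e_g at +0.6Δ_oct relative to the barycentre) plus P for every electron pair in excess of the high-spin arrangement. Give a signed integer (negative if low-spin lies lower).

Group 9 minus oxidation state +2 gives a d⁷ configuration for Co²⁺.
High-spin d⁷ fills as t2g^5 e_g^2 with CFSE 5(−0.4) + 2(+0.6) = -0.8Δ_oct = -10896 cm⁻¹.
For low-spin the configuration is t2g^6 e_g^1: orbital energy -1.8 × 13620 = -24516 cm⁻¹, and 1 additional pair relative to high-spin adds 25280 cm⁻¹, giving 764 cm⁻¹.
E(LS) − E(HS) = 764 − (-10896) = 11660 cm⁻¹.

11660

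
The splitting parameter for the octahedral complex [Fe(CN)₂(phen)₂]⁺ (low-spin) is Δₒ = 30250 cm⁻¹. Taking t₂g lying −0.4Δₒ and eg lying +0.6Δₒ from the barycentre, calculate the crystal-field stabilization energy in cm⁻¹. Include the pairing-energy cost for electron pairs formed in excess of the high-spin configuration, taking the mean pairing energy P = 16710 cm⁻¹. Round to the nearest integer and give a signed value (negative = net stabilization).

Ligand charges: 2×(-1) from CN⁻ and 2×(+0) from phen sum to -2; with overall charge +1, Fe is +3.
Fe is in group 8, so Fe³⁺ is d⁵ (8 − 3 = 5).
Electron filling gives t₂g⁵ eg⁰.
CFSE(orbital) = 5×(-0.4Δₒ) + 0×(0.6Δₒ) = -2.0Δₒ; with Δₒ = 30250 cm⁻¹ that is -60500 cm⁻¹.
High-spin d⁵ would be t₂g³ eg² with 0 pairs; low-spin has 2, so 2 excess pairs cost +2P = +33420 cm⁻¹.
Net CFSE = -60500 + 33420 = -27080 cm⁻¹.

-27080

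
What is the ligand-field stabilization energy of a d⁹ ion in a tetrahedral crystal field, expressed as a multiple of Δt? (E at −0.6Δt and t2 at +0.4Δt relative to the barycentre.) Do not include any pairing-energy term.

-0.4 Δt

With tetrahedral geometry the complex is necessarily high-spin.
Configuration: e^4 t2^5.
CFSE = 4(-0.6Δt) + 5(0.4Δt) = -2.4Δt + 2.0Δt = -0.4Δt.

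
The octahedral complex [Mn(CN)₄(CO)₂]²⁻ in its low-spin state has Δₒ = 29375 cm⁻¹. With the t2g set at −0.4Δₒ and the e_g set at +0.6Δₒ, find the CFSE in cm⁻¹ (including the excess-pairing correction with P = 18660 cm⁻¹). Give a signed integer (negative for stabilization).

-21430

Ligand charges: 4×(-1) from CN⁻ and 2×(+0) from CO sum to -4; with overall charge -2, Mn is +2.
Mn²⁺: group 7, so d-count = 7 − 2 = 5.
Electron filling gives t2g^5 e_g^0.
Orbital CFSE = 5(-0.4) + 0(0.6) = -2.0Δₒ = -2.0 × 29375 = -58750 cm⁻¹.
High-spin d⁵ would be t2g^3 e_g^2 with 0 pairs; low-spin has 2, so 2 excess pairs cost +2P = +37320 cm⁻¹.
Overall CFSE = -58750 + 37320 = -21430 cm⁻¹.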